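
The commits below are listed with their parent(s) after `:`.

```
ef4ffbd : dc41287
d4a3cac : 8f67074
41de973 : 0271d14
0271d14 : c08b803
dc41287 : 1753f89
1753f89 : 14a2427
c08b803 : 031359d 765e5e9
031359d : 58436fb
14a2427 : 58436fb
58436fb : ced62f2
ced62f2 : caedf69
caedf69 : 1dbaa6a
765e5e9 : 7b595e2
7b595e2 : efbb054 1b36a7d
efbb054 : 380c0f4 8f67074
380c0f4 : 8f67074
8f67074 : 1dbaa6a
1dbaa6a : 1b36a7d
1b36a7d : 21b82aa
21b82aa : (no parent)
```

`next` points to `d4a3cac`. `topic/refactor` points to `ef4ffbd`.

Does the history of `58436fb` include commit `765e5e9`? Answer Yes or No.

Ancestors of 58436fb: {1b36a7d, 1dbaa6a, 21b82aa, 58436fb, caedf69, ced62f2}.
765e5e9 is not in that set, so it is not an ancestor of 58436fb.

No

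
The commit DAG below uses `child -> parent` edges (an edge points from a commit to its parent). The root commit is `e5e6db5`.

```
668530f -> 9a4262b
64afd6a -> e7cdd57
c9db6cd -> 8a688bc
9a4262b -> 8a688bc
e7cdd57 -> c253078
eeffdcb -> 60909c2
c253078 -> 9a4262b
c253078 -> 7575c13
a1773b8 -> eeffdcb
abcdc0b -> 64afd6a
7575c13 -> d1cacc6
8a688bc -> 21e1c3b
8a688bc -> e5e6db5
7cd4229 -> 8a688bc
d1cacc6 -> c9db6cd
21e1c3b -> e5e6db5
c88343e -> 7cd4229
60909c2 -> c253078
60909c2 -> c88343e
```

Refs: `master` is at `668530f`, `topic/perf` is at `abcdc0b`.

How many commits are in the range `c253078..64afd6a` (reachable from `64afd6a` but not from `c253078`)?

2

Reachable from 64afd6a: {21e1c3b, 64afd6a, 7575c13, 8a688bc, 9a4262b, c253078, c9db6cd, d1cacc6, e5e6db5, e7cdd57}.
Reachable from c253078: {21e1c3b, 7575c13, 8a688bc, 9a4262b, c253078, c9db6cd, d1cacc6, e5e6db5}.
In 64afd6a's history but not c253078's: {64afd6a, e7cdd57} — 2 commits.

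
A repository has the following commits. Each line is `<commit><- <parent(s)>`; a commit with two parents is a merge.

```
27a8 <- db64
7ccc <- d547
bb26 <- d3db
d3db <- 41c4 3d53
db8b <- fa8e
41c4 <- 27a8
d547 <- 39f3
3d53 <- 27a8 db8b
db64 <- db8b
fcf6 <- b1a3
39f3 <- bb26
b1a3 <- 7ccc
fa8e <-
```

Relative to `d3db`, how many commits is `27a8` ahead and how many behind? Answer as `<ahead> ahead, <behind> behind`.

0 ahead, 3 behind

Reachable from 27a8: {27a8, db64, db8b, fa8e}.
Reachable from d3db: {27a8, 3d53, 41c4, d3db, db64, db8b, fa8e}.
Only in 27a8's history (ahead): {} — 0.
Only in d3db's history (behind): {3d53, 41c4, d3db} — 3.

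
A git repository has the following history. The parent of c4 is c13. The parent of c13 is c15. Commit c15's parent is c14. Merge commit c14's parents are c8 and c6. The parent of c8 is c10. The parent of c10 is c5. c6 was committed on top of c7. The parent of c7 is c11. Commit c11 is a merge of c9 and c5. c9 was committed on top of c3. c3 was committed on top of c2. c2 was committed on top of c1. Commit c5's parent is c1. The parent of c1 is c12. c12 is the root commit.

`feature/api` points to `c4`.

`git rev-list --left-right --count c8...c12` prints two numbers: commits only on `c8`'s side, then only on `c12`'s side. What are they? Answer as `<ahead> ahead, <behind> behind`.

Reachable from c8: {c1, c10, c12, c5, c8}.
Reachable from c12: {c12}.
Only in c8's history (ahead): {c1, c10, c5, c8} — 4.
Only in c12's history (behind): {} — 0.

4 ahead, 0 behind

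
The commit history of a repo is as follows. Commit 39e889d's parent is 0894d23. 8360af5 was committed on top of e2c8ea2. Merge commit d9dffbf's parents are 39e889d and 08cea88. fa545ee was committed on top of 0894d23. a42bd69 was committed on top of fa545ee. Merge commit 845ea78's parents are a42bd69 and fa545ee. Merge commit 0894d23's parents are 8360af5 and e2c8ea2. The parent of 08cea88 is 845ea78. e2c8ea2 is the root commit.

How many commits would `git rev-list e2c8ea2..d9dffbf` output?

8

Reachable from d9dffbf: {0894d23, 08cea88, 39e889d, 8360af5, 845ea78, a42bd69, d9dffbf, e2c8ea2, fa545ee}.
Reachable from e2c8ea2: {e2c8ea2}.
In d9dffbf's history but not e2c8ea2's: {0894d23, 08cea88, 39e889d, 8360af5, 845ea78, a42bd69, d9dffbf, fa545ee} — 8 commits.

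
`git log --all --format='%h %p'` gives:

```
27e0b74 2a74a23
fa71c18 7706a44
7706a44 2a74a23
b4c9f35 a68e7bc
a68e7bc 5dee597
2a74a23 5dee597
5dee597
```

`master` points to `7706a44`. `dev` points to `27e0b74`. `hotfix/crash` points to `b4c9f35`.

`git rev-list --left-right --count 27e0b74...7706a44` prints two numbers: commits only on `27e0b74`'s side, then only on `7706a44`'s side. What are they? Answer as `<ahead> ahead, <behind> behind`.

1 ahead, 1 behind

Reachable from 27e0b74: {27e0b74, 2a74a23, 5dee597}.
Reachable from 7706a44: {2a74a23, 5dee597, 7706a44}.
Only in 27e0b74's history (ahead): {27e0b74} — 1.
Only in 7706a44's history (behind): {7706a44} — 1.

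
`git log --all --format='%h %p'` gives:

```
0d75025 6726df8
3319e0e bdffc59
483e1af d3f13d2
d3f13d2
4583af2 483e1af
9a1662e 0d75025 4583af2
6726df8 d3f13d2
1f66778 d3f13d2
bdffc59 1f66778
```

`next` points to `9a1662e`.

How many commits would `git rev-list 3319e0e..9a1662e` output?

Reachable from 9a1662e: {0d75025, 4583af2, 483e1af, 6726df8, 9a1662e, d3f13d2}.
Reachable from 3319e0e: {1f66778, 3319e0e, bdffc59, d3f13d2}.
In 9a1662e's history but not 3319e0e's: {0d75025, 4583af2, 483e1af, 6726df8, 9a1662e} — 5 commits.

5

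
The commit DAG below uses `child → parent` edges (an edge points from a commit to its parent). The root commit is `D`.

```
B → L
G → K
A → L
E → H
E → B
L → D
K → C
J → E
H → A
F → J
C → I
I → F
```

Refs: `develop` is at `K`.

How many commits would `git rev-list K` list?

Walking parent pointers from K: reachable set = {A, B, C, D, E, F, H, I, J, K, L}.
That is 11 commits.

11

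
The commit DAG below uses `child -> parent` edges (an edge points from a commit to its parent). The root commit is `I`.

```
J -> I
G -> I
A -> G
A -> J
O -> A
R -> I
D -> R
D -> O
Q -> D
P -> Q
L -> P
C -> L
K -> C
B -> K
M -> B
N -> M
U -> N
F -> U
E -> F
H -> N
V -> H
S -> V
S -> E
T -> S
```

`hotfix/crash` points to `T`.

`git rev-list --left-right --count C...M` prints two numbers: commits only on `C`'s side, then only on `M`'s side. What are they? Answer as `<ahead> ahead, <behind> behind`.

Reachable from C: {A, C, D, G, I, J, L, O, P, Q, R}.
Reachable from M: {A, B, C, D, G, I, J, K, L, M, O, P, Q, R}.
Only in C's history (ahead): {} — 0.
Only in M's history (behind): {B, K, M} — 3.

0 ahead, 3 behind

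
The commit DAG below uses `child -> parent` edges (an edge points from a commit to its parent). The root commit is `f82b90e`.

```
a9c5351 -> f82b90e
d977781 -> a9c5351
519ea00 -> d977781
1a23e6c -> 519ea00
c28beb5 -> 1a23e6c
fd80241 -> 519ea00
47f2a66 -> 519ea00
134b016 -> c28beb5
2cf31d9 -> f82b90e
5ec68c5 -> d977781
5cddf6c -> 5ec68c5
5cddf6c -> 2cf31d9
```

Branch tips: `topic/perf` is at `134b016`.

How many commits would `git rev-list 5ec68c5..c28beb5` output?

3

Reachable from c28beb5: {1a23e6c, 519ea00, a9c5351, c28beb5, d977781, f82b90e}.
Reachable from 5ec68c5: {5ec68c5, a9c5351, d977781, f82b90e}.
In c28beb5's history but not 5ec68c5's: {1a23e6c, 519ea00, c28beb5} — 3 commits.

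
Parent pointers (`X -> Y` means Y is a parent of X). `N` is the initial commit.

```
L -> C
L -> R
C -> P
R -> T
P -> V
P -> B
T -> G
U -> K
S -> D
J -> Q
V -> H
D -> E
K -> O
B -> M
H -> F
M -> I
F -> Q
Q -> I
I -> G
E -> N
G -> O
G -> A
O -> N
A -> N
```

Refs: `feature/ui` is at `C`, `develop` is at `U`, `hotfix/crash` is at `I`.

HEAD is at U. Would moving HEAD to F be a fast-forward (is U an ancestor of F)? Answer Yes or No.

A fast-forward from U to F is possible iff U is an ancestor of F.
Ancestors of F: {A, F, G, I, N, O, Q}.
U is not among them, so fast-forward is not possible.

No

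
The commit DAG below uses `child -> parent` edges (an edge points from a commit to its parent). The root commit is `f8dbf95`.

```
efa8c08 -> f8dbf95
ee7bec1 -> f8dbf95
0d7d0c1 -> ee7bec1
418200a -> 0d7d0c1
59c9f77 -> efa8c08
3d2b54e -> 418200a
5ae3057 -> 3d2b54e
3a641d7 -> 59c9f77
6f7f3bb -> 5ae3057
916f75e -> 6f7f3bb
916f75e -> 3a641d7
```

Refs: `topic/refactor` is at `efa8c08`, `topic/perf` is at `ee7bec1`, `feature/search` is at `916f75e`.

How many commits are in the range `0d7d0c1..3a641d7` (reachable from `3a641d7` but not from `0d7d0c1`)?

Reachable from 3a641d7: {3a641d7, 59c9f77, efa8c08, f8dbf95}.
Reachable from 0d7d0c1: {0d7d0c1, ee7bec1, f8dbf95}.
In 3a641d7's history but not 0d7d0c1's: {3a641d7, 59c9f77, efa8c08} — 3 commits.

3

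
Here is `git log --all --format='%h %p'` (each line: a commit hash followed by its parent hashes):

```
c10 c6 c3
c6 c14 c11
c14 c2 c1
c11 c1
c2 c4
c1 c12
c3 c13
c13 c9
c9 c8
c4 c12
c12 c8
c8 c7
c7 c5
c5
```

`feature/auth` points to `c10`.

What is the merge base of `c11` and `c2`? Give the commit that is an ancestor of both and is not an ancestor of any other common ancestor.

Ancestors of c11: {c1, c11, c12, c5, c7, c8}.
Ancestors of c2: {c12, c2, c4, c5, c7, c8}.
Common ancestors: {c12, c5, c7, c8}.
Among these, c12 is not an ancestor of any other common ancestor — it is the merge base.

c12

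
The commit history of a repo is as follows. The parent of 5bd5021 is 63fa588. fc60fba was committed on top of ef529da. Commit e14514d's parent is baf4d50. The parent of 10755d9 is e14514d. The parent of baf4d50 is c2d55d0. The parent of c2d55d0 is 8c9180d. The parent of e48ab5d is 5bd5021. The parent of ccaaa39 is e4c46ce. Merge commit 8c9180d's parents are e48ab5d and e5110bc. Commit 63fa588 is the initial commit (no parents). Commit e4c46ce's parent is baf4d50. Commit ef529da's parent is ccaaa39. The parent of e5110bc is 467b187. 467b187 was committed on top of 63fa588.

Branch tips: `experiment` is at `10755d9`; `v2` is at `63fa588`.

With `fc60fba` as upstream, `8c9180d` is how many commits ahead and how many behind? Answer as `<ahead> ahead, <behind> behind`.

Reachable from 8c9180d: {467b187, 5bd5021, 63fa588, 8c9180d, e48ab5d, e5110bc}.
Reachable from fc60fba: {467b187, 5bd5021, 63fa588, 8c9180d, baf4d50, c2d55d0, ccaaa39, e48ab5d, e4c46ce, e5110bc, ef529da, fc60fba}.
Only in 8c9180d's history (ahead): {} — 0.
Only in fc60fba's history (behind): {baf4d50, c2d55d0, ccaaa39, e4c46ce, ef529da, fc60fba} — 6.

0 ahead, 6 behind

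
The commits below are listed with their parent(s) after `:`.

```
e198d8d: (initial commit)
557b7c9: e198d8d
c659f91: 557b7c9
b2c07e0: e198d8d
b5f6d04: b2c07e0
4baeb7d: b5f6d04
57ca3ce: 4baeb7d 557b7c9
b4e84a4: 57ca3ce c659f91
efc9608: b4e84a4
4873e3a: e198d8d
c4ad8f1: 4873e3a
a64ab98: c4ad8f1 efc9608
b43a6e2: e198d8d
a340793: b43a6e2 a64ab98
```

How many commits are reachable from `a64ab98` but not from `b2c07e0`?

10

Reachable from a64ab98: {4873e3a, 4baeb7d, 557b7c9, 57ca3ce, a64ab98, b2c07e0, b4e84a4, b5f6d04, c4ad8f1, c659f91, e198d8d, efc9608}.
Reachable from b2c07e0: {b2c07e0, e198d8d}.
In a64ab98's history but not b2c07e0's: {4873e3a, 4baeb7d, 557b7c9, 57ca3ce, a64ab98, b4e84a4, b5f6d04, c4ad8f1, c659f91, efc9608} — 10 commits.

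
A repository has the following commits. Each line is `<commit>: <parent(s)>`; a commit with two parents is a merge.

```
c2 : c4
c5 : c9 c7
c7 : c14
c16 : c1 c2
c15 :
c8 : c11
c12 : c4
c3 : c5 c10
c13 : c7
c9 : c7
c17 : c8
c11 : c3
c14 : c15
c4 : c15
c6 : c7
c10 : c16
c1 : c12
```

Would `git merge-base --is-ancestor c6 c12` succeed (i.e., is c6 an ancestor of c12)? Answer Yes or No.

Ancestors of c12: {c12, c15, c4}.
c6 is not in that set, so it is not an ancestor of c12.

No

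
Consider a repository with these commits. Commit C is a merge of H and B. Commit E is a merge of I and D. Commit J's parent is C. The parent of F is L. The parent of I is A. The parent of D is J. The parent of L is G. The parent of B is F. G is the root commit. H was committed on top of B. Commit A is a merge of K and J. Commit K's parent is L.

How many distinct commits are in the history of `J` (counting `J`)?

Walking parent pointers from J: reachable set = {B, C, F, G, H, J, L}.
That is 7 commits.

7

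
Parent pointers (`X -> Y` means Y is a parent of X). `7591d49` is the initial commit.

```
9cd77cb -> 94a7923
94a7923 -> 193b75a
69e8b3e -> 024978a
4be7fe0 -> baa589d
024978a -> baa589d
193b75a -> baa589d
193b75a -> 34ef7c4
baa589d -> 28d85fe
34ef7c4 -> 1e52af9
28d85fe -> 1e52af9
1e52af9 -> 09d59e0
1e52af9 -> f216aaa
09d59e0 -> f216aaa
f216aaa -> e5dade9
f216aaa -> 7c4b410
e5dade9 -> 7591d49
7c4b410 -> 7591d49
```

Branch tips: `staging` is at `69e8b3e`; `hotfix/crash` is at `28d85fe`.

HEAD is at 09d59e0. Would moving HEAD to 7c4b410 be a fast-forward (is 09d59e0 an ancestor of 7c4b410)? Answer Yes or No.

No

A fast-forward from 09d59e0 to 7c4b410 is possible iff 09d59e0 is an ancestor of 7c4b410.
Ancestors of 7c4b410: {7591d49, 7c4b410}.
09d59e0 is not among them, so fast-forward is not possible.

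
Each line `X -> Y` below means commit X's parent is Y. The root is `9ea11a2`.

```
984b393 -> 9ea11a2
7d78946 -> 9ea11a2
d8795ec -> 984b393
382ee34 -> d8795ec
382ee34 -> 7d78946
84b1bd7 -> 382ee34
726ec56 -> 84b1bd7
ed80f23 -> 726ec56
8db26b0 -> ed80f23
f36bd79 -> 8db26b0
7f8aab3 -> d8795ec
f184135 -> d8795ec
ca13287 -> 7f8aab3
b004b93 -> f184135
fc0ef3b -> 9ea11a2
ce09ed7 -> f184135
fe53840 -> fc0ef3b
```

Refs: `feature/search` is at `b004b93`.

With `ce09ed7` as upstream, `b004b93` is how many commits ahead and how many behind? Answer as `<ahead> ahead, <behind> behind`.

1 ahead, 1 behind

Reachable from b004b93: {984b393, 9ea11a2, b004b93, d8795ec, f184135}.
Reachable from ce09ed7: {984b393, 9ea11a2, ce09ed7, d8795ec, f184135}.
Only in b004b93's history (ahead): {b004b93} — 1.
Only in ce09ed7's history (behind): {ce09ed7} — 1.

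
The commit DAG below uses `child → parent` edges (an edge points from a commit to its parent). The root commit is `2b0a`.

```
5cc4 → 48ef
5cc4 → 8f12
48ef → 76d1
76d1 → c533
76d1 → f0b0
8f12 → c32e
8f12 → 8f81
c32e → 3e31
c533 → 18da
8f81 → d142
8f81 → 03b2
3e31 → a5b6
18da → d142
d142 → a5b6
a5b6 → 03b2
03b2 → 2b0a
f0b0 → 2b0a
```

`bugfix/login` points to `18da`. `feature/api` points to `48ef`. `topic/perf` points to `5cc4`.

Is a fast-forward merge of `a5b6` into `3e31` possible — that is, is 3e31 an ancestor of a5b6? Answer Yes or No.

No

A fast-forward from 3e31 to a5b6 is possible iff 3e31 is an ancestor of a5b6.
Ancestors of a5b6: {03b2, 2b0a, a5b6}.
3e31 is not among them, so fast-forward is not possible.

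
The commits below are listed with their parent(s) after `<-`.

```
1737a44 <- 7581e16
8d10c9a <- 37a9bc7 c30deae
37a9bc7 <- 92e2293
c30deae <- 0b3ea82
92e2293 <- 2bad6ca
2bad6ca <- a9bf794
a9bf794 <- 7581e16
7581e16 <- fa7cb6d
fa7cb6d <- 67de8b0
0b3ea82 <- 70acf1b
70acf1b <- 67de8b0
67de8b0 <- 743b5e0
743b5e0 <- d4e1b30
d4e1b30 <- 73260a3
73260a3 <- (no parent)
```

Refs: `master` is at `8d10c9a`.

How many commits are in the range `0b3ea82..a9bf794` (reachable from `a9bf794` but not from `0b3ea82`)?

3

Reachable from a9bf794: {67de8b0, 73260a3, 743b5e0, 7581e16, a9bf794, d4e1b30, fa7cb6d}.
Reachable from 0b3ea82: {0b3ea82, 67de8b0, 70acf1b, 73260a3, 743b5e0, d4e1b30}.
In a9bf794's history but not 0b3ea82's: {7581e16, a9bf794, fa7cb6d} — 3 commits.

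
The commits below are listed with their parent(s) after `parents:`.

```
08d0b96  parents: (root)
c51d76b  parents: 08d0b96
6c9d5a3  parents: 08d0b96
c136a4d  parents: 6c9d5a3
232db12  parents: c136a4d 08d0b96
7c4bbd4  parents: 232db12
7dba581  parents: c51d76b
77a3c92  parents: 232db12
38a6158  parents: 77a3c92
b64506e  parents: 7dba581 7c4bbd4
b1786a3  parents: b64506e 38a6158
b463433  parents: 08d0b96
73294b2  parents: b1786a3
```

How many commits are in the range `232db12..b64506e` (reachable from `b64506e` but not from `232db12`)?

Reachable from b64506e: {08d0b96, 232db12, 6c9d5a3, 7c4bbd4, 7dba581, b64506e, c136a4d, c51d76b}.
Reachable from 232db12: {08d0b96, 232db12, 6c9d5a3, c136a4d}.
In b64506e's history but not 232db12's: {7c4bbd4, 7dba581, b64506e, c51d76b} — 4 commits.

4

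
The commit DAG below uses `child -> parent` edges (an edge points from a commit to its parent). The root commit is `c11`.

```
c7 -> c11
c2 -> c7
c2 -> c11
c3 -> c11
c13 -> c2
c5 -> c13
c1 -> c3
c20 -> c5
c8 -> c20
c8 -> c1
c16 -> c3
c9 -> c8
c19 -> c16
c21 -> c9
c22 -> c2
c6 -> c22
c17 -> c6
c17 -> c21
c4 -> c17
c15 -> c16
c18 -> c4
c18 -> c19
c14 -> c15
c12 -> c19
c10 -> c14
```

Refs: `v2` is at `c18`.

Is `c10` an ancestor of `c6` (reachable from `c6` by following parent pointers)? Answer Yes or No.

No

Ancestors of c6: {c11, c2, c22, c6, c7}.
c10 is not in that set, so it is not an ancestor of c6.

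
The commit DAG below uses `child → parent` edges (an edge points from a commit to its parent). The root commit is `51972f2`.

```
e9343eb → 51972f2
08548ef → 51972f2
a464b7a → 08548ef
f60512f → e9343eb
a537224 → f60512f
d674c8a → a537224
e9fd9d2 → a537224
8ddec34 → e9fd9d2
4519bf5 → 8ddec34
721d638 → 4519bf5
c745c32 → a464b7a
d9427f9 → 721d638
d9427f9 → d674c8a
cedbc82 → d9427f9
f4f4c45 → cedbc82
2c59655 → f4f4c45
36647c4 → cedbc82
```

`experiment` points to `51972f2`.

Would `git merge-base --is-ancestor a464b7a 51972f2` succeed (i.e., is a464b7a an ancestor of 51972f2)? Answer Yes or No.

No

Ancestors of 51972f2: {51972f2}.
a464b7a is not in that set, so it is not an ancestor of 51972f2.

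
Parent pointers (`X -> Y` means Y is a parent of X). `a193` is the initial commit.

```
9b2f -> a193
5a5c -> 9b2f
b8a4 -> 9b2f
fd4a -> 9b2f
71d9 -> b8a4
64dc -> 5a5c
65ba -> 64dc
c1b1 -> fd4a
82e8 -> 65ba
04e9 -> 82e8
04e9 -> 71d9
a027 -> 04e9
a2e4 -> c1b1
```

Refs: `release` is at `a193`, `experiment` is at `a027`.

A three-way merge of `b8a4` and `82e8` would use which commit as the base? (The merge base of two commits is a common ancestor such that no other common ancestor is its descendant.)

Ancestors of b8a4: {9b2f, a193, b8a4}.
Ancestors of 82e8: {5a5c, 64dc, 65ba, 82e8, 9b2f, a193}.
Common ancestors: {9b2f, a193}.
Among these, 9b2f is not an ancestor of any other common ancestor — it is the merge base.

9b2f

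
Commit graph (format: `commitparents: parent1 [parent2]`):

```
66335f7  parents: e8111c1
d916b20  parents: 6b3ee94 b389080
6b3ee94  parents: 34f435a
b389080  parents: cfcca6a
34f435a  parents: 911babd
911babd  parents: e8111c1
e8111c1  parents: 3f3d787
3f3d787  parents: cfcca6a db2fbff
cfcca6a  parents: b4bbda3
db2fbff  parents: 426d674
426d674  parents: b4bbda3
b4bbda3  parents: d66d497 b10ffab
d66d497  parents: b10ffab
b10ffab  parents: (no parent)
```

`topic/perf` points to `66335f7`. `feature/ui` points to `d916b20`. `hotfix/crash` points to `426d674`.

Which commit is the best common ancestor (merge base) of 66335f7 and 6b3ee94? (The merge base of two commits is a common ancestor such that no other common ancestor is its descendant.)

Ancestors of 66335f7: {3f3d787, 426d674, 66335f7, b10ffab, b4bbda3, cfcca6a, d66d497, db2fbff, e8111c1}.
Ancestors of 6b3ee94: {34f435a, 3f3d787, 426d674, 6b3ee94, 911babd, b10ffab, b4bbda3, cfcca6a, d66d497, db2fbff, e8111c1}.
Common ancestors: {3f3d787, 426d674, b10ffab, b4bbda3, cfcca6a, d66d497, db2fbff, e8111c1}.
Among these, e8111c1 is not an ancestor of any other common ancestor — it is the merge base.

e8111c1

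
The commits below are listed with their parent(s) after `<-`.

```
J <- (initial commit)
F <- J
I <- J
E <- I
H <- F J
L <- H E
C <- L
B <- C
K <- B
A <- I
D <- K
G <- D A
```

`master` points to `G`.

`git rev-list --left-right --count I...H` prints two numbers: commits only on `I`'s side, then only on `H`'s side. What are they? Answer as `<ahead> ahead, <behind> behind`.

Reachable from I: {I, J}.
Reachable from H: {F, H, J}.
Only in I's history (ahead): {I} — 1.
Only in H's history (behind): {F, H} — 2.

1 ahead, 2 behind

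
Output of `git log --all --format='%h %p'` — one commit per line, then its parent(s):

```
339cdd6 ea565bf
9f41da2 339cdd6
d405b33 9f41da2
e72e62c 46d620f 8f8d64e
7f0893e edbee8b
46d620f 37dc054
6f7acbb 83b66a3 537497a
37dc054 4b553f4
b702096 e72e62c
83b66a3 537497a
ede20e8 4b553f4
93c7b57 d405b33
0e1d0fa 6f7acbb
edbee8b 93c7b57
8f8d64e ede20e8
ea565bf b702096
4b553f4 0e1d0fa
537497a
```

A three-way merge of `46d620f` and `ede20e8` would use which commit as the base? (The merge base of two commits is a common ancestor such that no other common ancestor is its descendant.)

4b553f4

Ancestors of 46d620f: {0e1d0fa, 37dc054, 46d620f, 4b553f4, 537497a, 6f7acbb, 83b66a3}.
Ancestors of ede20e8: {0e1d0fa, 4b553f4, 537497a, 6f7acbb, 83b66a3, ede20e8}.
Common ancestors: {0e1d0fa, 4b553f4, 537497a, 6f7acbb, 83b66a3}.
Among these, 4b553f4 is not an ancestor of any other common ancestor — it is the merge base.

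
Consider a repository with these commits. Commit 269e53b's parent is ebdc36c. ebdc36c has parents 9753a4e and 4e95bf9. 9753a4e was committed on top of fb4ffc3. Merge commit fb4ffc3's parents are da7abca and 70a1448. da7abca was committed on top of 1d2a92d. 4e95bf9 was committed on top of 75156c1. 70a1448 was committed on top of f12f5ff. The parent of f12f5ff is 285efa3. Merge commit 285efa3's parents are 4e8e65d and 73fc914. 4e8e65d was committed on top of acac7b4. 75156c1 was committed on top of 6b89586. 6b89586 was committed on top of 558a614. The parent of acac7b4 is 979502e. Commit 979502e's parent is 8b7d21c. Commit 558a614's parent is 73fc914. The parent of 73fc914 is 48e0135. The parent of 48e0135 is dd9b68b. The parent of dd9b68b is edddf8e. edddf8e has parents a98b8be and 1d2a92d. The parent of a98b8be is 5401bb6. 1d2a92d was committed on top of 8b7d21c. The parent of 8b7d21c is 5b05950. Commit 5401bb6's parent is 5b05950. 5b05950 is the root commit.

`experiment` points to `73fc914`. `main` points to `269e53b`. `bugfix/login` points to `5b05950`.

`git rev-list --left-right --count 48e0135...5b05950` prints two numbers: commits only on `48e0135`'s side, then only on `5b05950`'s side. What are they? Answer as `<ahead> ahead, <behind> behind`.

Reachable from 48e0135: {1d2a92d, 48e0135, 5401bb6, 5b05950, 8b7d21c, a98b8be, dd9b68b, edddf8e}.
Reachable from 5b05950: {5b05950}.
Only in 48e0135's history (ahead): {1d2a92d, 48e0135, 5401bb6, 8b7d21c, a98b8be, dd9b68b, edddf8e} — 7.
Only in 5b05950's history (behind): {} — 0.

7 ahead, 0 behind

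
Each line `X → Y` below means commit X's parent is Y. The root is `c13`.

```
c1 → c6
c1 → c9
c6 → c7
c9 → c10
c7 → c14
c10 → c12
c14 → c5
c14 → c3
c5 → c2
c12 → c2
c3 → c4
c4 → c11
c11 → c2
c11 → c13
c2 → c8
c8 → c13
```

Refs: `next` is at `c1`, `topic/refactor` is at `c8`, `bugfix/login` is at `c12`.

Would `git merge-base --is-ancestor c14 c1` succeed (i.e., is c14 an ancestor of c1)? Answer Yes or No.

Yes

Ancestors of c1 (commits reachable by following parents): {c1, c10, c11, c12, c13, c14, c2, c3, c4, c5, c6, c7, c8, c9}.
c14 is in that set, so it is an ancestor of c1.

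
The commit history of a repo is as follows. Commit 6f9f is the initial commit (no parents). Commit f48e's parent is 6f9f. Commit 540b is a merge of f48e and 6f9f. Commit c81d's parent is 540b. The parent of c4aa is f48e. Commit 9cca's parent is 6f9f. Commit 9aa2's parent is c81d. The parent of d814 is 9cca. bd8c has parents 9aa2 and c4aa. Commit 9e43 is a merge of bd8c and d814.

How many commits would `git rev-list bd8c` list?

7

Walking parent pointers from bd8c: reachable set = {540b, 6f9f, 9aa2, bd8c, c4aa, c81d, f48e}.
That is 7 commits.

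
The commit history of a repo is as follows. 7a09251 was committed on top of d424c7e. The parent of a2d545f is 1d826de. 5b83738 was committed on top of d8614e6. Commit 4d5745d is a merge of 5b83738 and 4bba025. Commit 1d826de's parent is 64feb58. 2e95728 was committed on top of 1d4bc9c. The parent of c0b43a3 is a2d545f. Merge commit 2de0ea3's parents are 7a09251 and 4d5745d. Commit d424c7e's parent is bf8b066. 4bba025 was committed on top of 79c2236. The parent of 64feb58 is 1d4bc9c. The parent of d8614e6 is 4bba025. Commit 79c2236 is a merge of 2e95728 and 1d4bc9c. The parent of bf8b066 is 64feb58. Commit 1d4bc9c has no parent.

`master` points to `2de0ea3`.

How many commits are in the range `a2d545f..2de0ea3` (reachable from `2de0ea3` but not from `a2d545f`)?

10

Reachable from 2de0ea3: {1d4bc9c, 2de0ea3, 2e95728, 4bba025, 4d5745d, 5b83738, 64feb58, 79c2236, 7a09251, bf8b066, d424c7e, d8614e6}.
Reachable from a2d545f: {1d4bc9c, 1d826de, 64feb58, a2d545f}.
In 2de0ea3's history but not a2d545f's: {2de0ea3, 2e95728, 4bba025, 4d5745d, 5b83738, 79c2236, 7a09251, bf8b066, d424c7e, d8614e6} — 10 commits.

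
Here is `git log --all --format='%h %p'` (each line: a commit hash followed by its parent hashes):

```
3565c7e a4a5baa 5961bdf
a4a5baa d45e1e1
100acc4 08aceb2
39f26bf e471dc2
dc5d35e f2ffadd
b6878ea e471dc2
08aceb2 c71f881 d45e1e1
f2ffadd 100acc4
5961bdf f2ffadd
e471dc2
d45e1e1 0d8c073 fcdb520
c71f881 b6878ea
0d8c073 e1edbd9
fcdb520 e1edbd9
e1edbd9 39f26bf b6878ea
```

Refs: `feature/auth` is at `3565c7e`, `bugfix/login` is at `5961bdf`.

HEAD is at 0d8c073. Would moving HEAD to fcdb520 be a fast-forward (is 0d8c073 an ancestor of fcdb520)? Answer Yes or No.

A fast-forward from 0d8c073 to fcdb520 is possible iff 0d8c073 is an ancestor of fcdb520.
Ancestors of fcdb520: {39f26bf, b6878ea, e1edbd9, e471dc2, fcdb520}.
0d8c073 is not among them, so fast-forward is not possible.

No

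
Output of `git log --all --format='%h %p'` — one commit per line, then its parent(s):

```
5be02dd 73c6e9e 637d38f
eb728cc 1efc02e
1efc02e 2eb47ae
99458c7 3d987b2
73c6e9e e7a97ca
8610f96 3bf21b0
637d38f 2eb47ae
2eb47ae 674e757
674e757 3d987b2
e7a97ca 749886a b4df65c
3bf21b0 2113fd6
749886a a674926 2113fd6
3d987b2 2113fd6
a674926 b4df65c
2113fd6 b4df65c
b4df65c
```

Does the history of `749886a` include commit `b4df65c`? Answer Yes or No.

Ancestors of 749886a (commits reachable by following parents): {2113fd6, 749886a, a674926, b4df65c}.
b4df65c is in that set, so it is an ancestor of 749886a.

Yes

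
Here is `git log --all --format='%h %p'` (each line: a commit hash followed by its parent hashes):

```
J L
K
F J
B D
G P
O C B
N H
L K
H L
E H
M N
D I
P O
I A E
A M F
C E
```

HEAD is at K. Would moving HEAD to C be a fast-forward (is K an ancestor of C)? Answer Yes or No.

A fast-forward from K to C is possible iff K is an ancestor of C.
Ancestors of C: {C, E, H, K, L}.
K is among them, so fast-forward is possible.

Yes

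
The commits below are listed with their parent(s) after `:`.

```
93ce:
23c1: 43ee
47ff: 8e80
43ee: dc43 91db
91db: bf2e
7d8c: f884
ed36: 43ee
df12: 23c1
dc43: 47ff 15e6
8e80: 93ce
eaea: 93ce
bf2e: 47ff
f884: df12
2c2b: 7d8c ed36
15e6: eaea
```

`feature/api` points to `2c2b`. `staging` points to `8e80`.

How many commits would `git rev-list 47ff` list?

Walking parent pointers from 47ff: reachable set = {47ff, 8e80, 93ce}.
That is 3 commits.

3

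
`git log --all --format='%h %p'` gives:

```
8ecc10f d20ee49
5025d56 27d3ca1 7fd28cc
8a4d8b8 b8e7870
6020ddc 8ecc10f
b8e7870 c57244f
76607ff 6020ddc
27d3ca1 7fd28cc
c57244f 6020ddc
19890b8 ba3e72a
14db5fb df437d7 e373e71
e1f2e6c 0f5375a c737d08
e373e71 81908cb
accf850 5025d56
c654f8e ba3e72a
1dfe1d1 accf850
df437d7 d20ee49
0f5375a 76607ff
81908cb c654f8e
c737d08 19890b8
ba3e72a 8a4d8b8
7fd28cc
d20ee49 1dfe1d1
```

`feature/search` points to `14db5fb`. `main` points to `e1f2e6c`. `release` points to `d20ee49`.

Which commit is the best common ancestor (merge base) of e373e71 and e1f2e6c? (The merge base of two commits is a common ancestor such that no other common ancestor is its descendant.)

Ancestors of e373e71: {1dfe1d1, 27d3ca1, 5025d56, 6020ddc, 7fd28cc, 81908cb, 8a4d8b8, 8ecc10f, accf850, b8e7870, ba3e72a, c57244f, c654f8e, d20ee49, e373e71}.
Ancestors of e1f2e6c: {0f5375a, 19890b8, 1dfe1d1, 27d3ca1, 5025d56, 6020ddc, 76607ff, 7fd28cc, 8a4d8b8, 8ecc10f, accf850, b8e7870, ba3e72a, c57244f, c737d08, d20ee49, e1f2e6c}.
Common ancestors: {1dfe1d1, 27d3ca1, 5025d56, 6020ddc, 7fd28cc, 8a4d8b8, 8ecc10f, accf850, b8e7870, ba3e72a, c57244f, d20ee49}.
Among these, ba3e72a is not an ancestor of any other common ancestor — it is the merge base.

ba3e72a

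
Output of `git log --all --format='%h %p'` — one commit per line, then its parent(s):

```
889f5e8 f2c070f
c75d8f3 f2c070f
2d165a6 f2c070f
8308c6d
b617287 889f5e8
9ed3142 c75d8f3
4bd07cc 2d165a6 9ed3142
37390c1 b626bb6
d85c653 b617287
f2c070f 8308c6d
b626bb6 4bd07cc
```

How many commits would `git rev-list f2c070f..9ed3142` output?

Reachable from 9ed3142: {8308c6d, 9ed3142, c75d8f3, f2c070f}.
Reachable from f2c070f: {8308c6d, f2c070f}.
In 9ed3142's history but not f2c070f's: {9ed3142, c75d8f3} — 2 commits.

2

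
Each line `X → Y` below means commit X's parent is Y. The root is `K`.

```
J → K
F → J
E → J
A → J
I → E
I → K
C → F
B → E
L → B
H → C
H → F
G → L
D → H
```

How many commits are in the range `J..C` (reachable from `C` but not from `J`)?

2

Reachable from C: {C, F, J, K}.
Reachable from J: {J, K}.
In C's history but not J's: {C, F} — 2 commits.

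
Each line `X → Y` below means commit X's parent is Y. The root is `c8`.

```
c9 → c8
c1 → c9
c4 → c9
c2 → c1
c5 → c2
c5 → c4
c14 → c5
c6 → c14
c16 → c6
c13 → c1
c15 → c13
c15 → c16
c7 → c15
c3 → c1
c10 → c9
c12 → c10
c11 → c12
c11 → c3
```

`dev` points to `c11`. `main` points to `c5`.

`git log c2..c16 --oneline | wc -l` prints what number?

5

Reachable from c16: {c1, c14, c16, c2, c4, c5, c6, c8, c9}.
Reachable from c2: {c1, c2, c8, c9}.
In c16's history but not c2's: {c14, c16, c4, c5, c6} — 5 commits.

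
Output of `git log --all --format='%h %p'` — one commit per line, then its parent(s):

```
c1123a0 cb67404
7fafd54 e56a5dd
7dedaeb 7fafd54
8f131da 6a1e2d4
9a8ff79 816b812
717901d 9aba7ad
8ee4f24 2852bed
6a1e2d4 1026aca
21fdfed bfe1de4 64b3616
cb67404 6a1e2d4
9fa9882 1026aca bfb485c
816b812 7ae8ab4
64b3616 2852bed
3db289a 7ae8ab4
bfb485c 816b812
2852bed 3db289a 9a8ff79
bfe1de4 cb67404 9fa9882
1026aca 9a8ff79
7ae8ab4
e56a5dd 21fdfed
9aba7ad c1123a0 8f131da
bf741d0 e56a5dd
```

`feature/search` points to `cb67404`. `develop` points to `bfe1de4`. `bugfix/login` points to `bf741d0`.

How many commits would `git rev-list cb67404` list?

Walking parent pointers from cb67404: reachable set = {1026aca, 6a1e2d4, 7ae8ab4, 816b812, 9a8ff79, cb67404}.
That is 6 commits.

6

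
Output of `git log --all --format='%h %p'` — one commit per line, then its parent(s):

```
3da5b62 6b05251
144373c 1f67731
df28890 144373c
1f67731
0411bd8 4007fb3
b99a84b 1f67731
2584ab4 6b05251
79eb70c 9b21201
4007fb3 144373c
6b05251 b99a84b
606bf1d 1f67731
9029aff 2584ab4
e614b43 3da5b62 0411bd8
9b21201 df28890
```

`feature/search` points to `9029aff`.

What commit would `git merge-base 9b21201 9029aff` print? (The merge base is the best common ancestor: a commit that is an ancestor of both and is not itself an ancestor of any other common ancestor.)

Ancestors of 9b21201: {144373c, 1f67731, 9b21201, df28890}.
Ancestors of 9029aff: {1f67731, 2584ab4, 6b05251, 9029aff, b99a84b}.
Common ancestors: {1f67731}.
The only common ancestor is 1f67731, so it is the merge base.

1f67731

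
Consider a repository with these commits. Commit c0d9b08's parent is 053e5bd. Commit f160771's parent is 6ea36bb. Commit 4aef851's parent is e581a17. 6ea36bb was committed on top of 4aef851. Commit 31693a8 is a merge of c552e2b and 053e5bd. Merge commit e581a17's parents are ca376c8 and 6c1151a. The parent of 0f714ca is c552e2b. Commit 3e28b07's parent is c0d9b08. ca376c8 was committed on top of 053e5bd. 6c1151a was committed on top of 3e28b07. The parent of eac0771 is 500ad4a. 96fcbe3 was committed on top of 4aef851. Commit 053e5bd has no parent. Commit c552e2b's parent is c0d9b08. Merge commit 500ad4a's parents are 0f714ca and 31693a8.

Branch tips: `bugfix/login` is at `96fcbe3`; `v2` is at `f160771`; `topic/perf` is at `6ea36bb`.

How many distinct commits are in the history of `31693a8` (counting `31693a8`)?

Walking parent pointers from 31693a8: reachable set = {053e5bd, 31693a8, c0d9b08, c552e2b}.
That is 4 commits.

4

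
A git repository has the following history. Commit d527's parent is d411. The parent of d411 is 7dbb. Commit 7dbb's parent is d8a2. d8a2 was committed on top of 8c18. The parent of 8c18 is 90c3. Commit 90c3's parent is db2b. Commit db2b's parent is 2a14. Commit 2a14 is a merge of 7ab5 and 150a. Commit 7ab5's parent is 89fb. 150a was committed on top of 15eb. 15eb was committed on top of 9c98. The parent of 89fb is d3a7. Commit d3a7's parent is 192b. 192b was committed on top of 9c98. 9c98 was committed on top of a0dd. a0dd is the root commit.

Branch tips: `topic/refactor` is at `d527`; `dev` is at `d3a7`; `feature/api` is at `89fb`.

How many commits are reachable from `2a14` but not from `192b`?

6

Reachable from 2a14: {150a, 15eb, 192b, 2a14, 7ab5, 89fb, 9c98, a0dd, d3a7}.
Reachable from 192b: {192b, 9c98, a0dd}.
In 2a14's history but not 192b's: {150a, 15eb, 2a14, 7ab5, 89fb, d3a7} — 6 commits.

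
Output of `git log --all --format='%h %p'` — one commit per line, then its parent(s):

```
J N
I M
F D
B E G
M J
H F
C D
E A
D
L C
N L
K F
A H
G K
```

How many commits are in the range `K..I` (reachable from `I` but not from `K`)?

Reachable from I: {C, D, I, J, L, M, N}.
Reachable from K: {D, F, K}.
In I's history but not K's: {C, I, J, L, M, N} — 6 commits.

6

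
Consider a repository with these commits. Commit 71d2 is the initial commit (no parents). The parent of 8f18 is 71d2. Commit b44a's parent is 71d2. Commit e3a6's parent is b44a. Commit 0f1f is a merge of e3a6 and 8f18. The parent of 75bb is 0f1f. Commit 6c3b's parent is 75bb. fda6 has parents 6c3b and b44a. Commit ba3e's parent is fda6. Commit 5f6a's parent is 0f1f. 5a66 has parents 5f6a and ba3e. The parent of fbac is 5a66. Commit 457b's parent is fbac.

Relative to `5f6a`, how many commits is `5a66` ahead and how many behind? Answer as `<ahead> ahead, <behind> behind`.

Reachable from 5a66: {0f1f, 5a66, 5f6a, 6c3b, 71d2, 75bb, 8f18, b44a, ba3e, e3a6, fda6}.
Reachable from 5f6a: {0f1f, 5f6a, 71d2, 8f18, b44a, e3a6}.
Only in 5a66's history (ahead): {5a66, 6c3b, 75bb, ba3e, fda6} — 5.
Only in 5f6a's history (behind): {} — 0.

5 ahead, 0 behind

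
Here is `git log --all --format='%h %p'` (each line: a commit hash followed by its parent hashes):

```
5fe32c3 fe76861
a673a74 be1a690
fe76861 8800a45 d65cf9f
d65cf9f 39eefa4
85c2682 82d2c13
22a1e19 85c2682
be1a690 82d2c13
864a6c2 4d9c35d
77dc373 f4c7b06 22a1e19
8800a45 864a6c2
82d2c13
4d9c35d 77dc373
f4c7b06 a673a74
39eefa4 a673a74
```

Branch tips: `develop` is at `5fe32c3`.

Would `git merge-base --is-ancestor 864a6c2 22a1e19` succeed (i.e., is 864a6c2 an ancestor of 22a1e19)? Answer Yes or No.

No

Ancestors of 22a1e19: {22a1e19, 82d2c13, 85c2682}.
864a6c2 is not in that set, so it is not an ancestor of 22a1e19.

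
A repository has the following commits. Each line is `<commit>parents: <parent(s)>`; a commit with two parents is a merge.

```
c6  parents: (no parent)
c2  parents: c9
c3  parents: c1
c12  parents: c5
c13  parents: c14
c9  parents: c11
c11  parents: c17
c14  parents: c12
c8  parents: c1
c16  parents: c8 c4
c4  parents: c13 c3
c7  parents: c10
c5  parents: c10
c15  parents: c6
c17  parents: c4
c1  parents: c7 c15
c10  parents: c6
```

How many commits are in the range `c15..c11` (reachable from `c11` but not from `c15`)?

11

Reachable from c11: {c1, c10, c11, c12, c13, c14, c15, c17, c3, c4, c5, c6, c7}.
Reachable from c15: {c15, c6}.
In c11's history but not c15's: {c1, c10, c11, c12, c13, c14, c17, c3, c4, c5, c7} — 11 commits.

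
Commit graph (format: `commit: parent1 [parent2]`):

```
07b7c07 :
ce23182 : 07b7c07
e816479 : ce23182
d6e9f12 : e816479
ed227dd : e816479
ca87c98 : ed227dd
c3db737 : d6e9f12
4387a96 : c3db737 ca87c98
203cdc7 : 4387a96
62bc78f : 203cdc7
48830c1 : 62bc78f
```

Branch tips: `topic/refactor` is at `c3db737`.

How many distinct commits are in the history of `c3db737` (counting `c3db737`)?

Walking parent pointers from c3db737: reachable set = {07b7c07, c3db737, ce23182, d6e9f12, e816479}.
That is 5 commits.

5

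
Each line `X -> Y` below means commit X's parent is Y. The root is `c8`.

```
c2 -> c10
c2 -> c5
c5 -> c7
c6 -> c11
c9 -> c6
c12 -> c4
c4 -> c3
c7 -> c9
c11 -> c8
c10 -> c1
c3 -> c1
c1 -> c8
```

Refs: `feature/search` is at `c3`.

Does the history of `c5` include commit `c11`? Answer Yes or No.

Ancestors of c5 (commits reachable by following parents): {c11, c5, c6, c7, c8, c9}.
c11 is in that set, so it is an ancestor of c5.

Yes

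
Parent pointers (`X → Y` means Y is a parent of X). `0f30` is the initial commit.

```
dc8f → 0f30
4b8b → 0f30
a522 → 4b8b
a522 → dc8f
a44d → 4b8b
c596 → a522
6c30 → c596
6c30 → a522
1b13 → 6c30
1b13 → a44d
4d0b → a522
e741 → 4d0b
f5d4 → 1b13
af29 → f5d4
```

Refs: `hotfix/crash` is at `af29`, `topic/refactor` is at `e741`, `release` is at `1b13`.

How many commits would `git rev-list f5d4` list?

Walking parent pointers from f5d4: reachable set = {0f30, 1b13, 4b8b, 6c30, a44d, a522, c596, dc8f, f5d4}.
That is 9 commits.

9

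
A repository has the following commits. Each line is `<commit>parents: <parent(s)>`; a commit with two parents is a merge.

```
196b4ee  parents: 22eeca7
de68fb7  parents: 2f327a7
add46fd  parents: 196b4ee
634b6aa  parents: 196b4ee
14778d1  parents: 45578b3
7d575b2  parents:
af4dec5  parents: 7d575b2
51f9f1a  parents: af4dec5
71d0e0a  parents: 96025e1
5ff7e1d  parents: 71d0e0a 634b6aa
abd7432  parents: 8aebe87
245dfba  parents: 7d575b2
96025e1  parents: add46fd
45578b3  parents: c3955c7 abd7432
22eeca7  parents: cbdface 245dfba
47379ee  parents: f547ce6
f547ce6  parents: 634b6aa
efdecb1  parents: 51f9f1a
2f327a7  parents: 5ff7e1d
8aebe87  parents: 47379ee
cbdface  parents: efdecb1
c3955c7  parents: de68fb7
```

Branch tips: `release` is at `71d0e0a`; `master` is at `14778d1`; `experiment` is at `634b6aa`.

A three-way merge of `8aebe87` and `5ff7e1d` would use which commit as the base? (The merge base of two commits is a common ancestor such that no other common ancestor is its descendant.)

Ancestors of 8aebe87: {196b4ee, 22eeca7, 245dfba, 47379ee, 51f9f1a, 634b6aa, 7d575b2, 8aebe87, af4dec5, cbdface, efdecb1, f547ce6}.
Ancestors of 5ff7e1d: {196b4ee, 22eeca7, 245dfba, 51f9f1a, 5ff7e1d, 634b6aa, 71d0e0a, 7d575b2, 96025e1, add46fd, af4dec5, cbdface, efdecb1}.
Common ancestors: {196b4ee, 22eeca7, 245dfba, 51f9f1a, 634b6aa, 7d575b2, af4dec5, cbdface, efdecb1}.
Among these, 634b6aa is not an ancestor of any other common ancestor — it is the merge base.

634b6aa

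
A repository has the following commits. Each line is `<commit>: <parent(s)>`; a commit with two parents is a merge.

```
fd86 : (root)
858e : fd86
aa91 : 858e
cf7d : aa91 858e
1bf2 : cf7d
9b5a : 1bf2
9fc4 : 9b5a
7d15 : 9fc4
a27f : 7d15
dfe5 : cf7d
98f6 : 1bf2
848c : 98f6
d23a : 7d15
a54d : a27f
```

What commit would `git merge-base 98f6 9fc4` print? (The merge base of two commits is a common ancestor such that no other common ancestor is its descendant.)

Ancestors of 98f6: {1bf2, 858e, 98f6, aa91, cf7d, fd86}.
Ancestors of 9fc4: {1bf2, 858e, 9b5a, 9fc4, aa91, cf7d, fd86}.
Common ancestors: {1bf2, 858e, aa91, cf7d, fd86}.
Among these, 1bf2 is not an ancestor of any other common ancestor — it is the merge base.

1bf2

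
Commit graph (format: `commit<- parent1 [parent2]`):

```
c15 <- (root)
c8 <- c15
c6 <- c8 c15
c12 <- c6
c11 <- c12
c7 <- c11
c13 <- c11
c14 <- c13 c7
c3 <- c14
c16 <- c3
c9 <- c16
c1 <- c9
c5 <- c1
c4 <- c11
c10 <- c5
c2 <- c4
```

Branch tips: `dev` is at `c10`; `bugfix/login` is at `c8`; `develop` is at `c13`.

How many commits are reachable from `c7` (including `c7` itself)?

Walking parent pointers from c7: reachable set = {c11, c12, c15, c6, c7, c8}.
That is 6 commits.

6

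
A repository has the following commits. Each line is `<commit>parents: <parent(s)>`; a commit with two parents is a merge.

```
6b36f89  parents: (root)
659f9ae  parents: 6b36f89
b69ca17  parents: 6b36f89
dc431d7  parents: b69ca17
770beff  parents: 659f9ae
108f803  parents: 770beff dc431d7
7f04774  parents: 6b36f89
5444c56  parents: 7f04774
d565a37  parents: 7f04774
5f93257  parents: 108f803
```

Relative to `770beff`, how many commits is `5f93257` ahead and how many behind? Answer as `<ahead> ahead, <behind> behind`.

4 ahead, 0 behind

Reachable from 5f93257: {108f803, 5f93257, 659f9ae, 6b36f89, 770beff, b69ca17, dc431d7}.
Reachable from 770beff: {659f9ae, 6b36f89, 770beff}.
Only in 5f93257's history (ahead): {108f803, 5f93257, b69ca17, dc431d7} — 4.
Only in 770beff's history (behind): {} — 0.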